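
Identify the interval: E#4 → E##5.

E to E is the same letter name, plus an octave, so the interval is some kind of octave.
The perfect octave is 12 semitones; here we have 13, one semitone wider: augmented.

augmented octave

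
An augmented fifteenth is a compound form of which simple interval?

Subtracting seven from the interval number removes an octave: 15 − 7 = 8.
Quality carries through unchanged, so the simple form is an augmented octave.

A8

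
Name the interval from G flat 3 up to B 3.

augmented third

G to B spans three letter names (G-A-B): a third.
The major third is 4 semitones; here we have 5, one semitone wider: augmented.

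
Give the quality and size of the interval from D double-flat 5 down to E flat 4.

d7

Descending from Dbb5 to Eb4 is the same interval as ascending Eb4 to Dbb5.
E to D spans seven letter names (E-F-G-A-B-C-D), so the interval is some kind of seventh.
The major seventh is 11 semitones; here we have 9, two semitones narrower: diminished.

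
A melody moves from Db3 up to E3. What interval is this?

augmented second

D to E spans two letter names (D-E) — that makes it a second of some quality.
A major second would be 2 semitones; Db3 to E3 is 3, one semitone wider, so the interval is augmented.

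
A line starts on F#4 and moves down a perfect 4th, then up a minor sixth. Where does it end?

A4

Down a perfect fourth from F#4: C#4 (5 semitones down).
Up a minor sixth from C#4: A4 (8 semitones up).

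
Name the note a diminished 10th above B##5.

Counting three letter names plus an octave up from B lands on D.
A diminished tenth is 14 semitones; 14 semitones up from B##5 gives D#7.

D#7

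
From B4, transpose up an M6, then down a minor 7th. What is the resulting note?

A major sixth up from B4 is G#5.
A minor seventh down from G#5 is A#4.

A#4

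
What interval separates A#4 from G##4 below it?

Descending from A#4 to G##4 is the same interval as ascending G##4 to A#4.
G to A spans two letter names (G-A): a second.
A major second would be 2 semitones, but G##4 to A#4 is 1 — one semitone narrower, making it a minor second.

minor second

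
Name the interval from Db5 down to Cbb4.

Descending from Db5 to Cbb4 is the same interval as ascending Cbb4 to Db5.
C to D spans two letter names (C-D), plus an octave — that makes it a ninth of some quality.
A major ninth would be 14 semitones; Cbb4 to Db5 is 15, one semitone wider, so the interval is augmented.
(Equivalently, a compound augmented second: an augmented second plus an octave.)

A9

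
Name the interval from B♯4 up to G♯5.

minor sixth

B to G spans six letter names (B-C-D-E-F-G), so the interval is some kind of sixth.
B#4 to G#5 is 8 semitones, a half step short of the major sixth (9), so this is minor.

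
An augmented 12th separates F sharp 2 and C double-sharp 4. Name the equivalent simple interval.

Each octave removed subtracts seven from the number: 12 − 7 = 5.
So an augmented twelfth is an octave plus an augmented fifth. The quality is unchanged.

augmented fifth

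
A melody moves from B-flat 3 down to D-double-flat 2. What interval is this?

augmented thirteenth

Descending from Bb3 to Dbb2 is the same interval as ascending Dbb2 to Bb3.
D to B spans six letter names (D-E-F-G-A-B), plus an octave — that makes it a thirteenth of some quality.
The major thirteenth is 21 semitones; here we have 22, one semitone wider: augmented.
(Equivalently, a compound augmented sixth: an augmented sixth plus an octave.)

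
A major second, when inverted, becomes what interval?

Interval numbers invert to sum to nine: 2 + 7 = 9, so a second inverts to a seventh.
The quality also flips — major becomes minor — giving a minor seventh.

minor 7th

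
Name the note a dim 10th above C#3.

The tenth's letter: C up three letter names plus an octave → E.
A diminished tenth is 14 semitones; 14 semitones up from C#3 gives Eb4.

Eb4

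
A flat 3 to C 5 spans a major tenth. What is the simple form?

Take out an octave (7 from the number): 10 − 7 = 3.
Quality carries through unchanged, so the simple form is a major third.

major 3rd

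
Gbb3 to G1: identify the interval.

doubly diminished 15th

Descending from Gbb3 to G1 is the same interval as ascending G1 to Gbb3.
G to G is the same letter name, plus 2 octaves, so the interval is some kind of fifteenth.
G1 to Gbb3 spans 22 semitones — two semitones narrower than the perfect fifteenth (24) — giving a doubly diminished fifteenth.
(Equivalently, a compound doubly diminished octave: a doubly diminished octave plus an octave.)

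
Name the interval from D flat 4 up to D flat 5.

D to D is the same letter name, plus an octave, so the interval is some kind of octave.
The perfect octave spans 12 semitones, and Db4 to Db5 is exactly 12 semitones — so this is a perfect octave.

perfect 8th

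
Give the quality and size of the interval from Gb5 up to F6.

G to F spans seven letter names (G-A-B-C-D-E-F): a seventh.
Counting semitones, Gb5→F6 is 11, which is the major seventh.

M7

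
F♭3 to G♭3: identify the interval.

F to G spans two letter names (F-G): a second.
The major second spans 2 semitones, and Fb3 to Gb3 is exactly 2 semitones — so this is a major second.

major second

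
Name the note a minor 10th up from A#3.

Three letters up from A (plus an octave) reaches C.
Moving 15 semitones up from A#3 (the size of a minor tenth) reaches C#5.

C#5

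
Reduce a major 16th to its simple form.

major 2nd

Each octave removed subtracts seven from the number: 16 − 14 = 2.
That makes a major sixteenth a compound major second — 2 octaves plus a major second.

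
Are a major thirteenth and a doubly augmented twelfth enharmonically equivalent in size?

A major thirteenth = 21 semitones = a doubly augmented twelfth; enharmonically equal.

Yes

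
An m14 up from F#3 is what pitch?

Counting seven letter names plus an octave up from F lands on E.
Moving 22 semitones up from F#3 (the size of a minor fourteenth) reaches E5.

E5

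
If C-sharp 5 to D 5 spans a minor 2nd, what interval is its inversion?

major 7th

The rule of nine gives the new number: 9 − 2 = 7, so a second becomes a seventh.
And minor becomes major under inversion, so we get a major seventh.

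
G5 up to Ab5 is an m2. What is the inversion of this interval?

major 7th

Interval numbers invert to sum to nine: 2 + 7 = 9, so a second inverts to a seventh.
Quality inverts too: minor becomes major. That makes the inversion a major seventh.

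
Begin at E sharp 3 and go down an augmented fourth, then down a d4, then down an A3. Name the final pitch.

E#3 down an augmented fourth → B2 (6 semitones).
A diminished fourth down from B2 is F##2.
F##2 down an augmented third → D2 (5 semitones).

D 2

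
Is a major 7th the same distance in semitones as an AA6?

A major seventh = 11 semitones = a doubly augmented sixth; enharmonically equal.

Yes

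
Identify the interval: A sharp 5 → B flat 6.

diminished 9th

A to B spans two letter names (A-B), plus an octave — that makes it a ninth of some quality.
A#5 to Bb6 spans 12 semitones — two semitones narrower than the major ninth (14) — giving a diminished ninth.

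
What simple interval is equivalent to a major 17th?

Subtracting seven from the interval number removes an octave: 17 − 14 = 3.
That makes a major seventeenth a compound major third — 2 octaves plus a major third.

major 3rd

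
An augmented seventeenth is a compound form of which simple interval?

Subtracting seven from the interval number removes an octave: 17 − 14 = 3.
So an augmented seventeenth is 2 octaves plus an augmented third. The quality is unchanged.

augmented 3rd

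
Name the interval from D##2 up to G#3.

D to G spans four letter names (D-E-F-G), plus an octave: an eleventh.
A perfect eleventh would be 17 semitones; D##2 to G#3 is 16, one semitone narrower, so the interval is diminished.
(Equivalently, a compound diminished fourth: a diminished fourth plus an octave.)

diminished 11th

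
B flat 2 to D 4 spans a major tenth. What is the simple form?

Subtracting seven from the interval number removes an octave: 10 − 7 = 3.
That makes a major tenth a compound major third — an octave plus a major third.

major 3rd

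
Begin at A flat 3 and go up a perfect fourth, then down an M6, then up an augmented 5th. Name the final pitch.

Ab3 up a perfect fourth → Db4 (5 semitones).
Db4 down a major sixth → Fb3 (9 semitones).
Fb3 up an augmented fifth → C4 (8 semitones).

C 4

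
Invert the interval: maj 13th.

m3

First reduce the compound major thirteenth to its simple form, a major sixth.
Interval numbers invert to sum to nine: 6 + 3 = 9, so a sixth inverts to a third.
And major becomes minor under inversion, so we get a minor third.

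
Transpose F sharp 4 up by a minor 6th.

The sixth takes the letter from F up to D.
A minor sixth spans 8 semitones, so from F#4 the target pitch is D5.

D 5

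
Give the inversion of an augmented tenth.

d6

First reduce the compound augmented tenth to its simple form, an augmented third.
Interval numbers invert to sum to nine: 3 + 6 = 9, so a third inverts to a sixth.
Quality inverts too: augmented becomes diminished. That makes the inversion a diminished sixth.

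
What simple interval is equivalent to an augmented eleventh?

Take out an octave (7 from the number): 11 − 7 = 4.
So an augmented eleventh is an octave plus an augmented fourth. The quality is unchanged.

augmented 4th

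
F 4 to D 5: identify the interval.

F to D spans six letter names (F-G-A-B-C-D), so the interval is some kind of sixth.
Counting semitones, F4→D5 is 9, which is the major sixth.

major sixth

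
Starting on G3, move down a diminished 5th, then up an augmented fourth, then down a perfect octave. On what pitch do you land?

F##2

Down a diminished fifth from G3: C#3 (6 semitones down).
C#3 up an augmented fourth → F##3 (6 semitones).
A perfect octave down from F##3 is F##2.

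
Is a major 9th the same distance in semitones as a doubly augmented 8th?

Both span 14 semitones: a major ninth and a doubly augmented octave are the same chromatic distance.

Yes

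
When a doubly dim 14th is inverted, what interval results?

First reduce the compound doubly diminished fourteenth to its simple form, a doubly diminished seventh.
Inverted interval numbers add to nine, so a seventh pairs with a second (7 + 2 = 9).
And doubly diminished becomes doubly augmented under inversion, so we get a doubly augmented second.

AA2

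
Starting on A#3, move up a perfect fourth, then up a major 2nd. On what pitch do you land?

E#4

A perfect fourth up from A#3 is D#4.
D#4 up a major second → E#4 (2 semitones).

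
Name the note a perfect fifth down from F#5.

Five letter names down from F: B.
A perfect fifth is 7 semitones; 7 semitones down from F#5 gives B4.

B4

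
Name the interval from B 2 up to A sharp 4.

major 14th

B to A spans seven letter names (B-C-D-E-F-G-A), plus an octave: a fourteenth.
B2 to A#4 is 23 semitones, matching the major fourteenth exactly, so the quality is major.
(Equivalently, a compound major seventh: a major seventh plus an octave.)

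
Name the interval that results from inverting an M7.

Inverted interval numbers add to nine, so a seventh pairs with a second (7 + 2 = 9).
The quality also flips — major becomes minor — giving a minor second.

minor 2nd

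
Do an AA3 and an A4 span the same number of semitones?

A doubly augmented third = 6 semitones = an augmented fourth; enharmonically equal.

Yes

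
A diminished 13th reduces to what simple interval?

diminished sixth

Each octave removed subtracts seven from the number: 13 − 7 = 6.
Quality carries through unchanged, so the simple form is a diminished sixth.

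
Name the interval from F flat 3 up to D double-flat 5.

minor thirteenth

F to D spans six letter names (F-G-A-B-C-D), plus an octave, so the interval is some kind of thirteenth.
At 20 semitones, Fb3→Dbb5 falls one short of a major thirteenth: minor.
(Equivalently, a compound minor sixth: a minor sixth plus an octave.)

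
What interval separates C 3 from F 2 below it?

perfect fifth

Descending from C3 to F2 is the same interval as ascending F2 to C3.
F to C spans five letter names (F-G-A-B-C) — that makes it a fifth of some quality.
Counting semitones, F2→C3 is 7, which is the perfect fifth.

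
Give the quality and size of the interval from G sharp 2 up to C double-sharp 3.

augmented 4th

G to C spans four letter names (G-A-B-C), so the interval is some kind of fourth.
A perfect fourth would be 5 semitones; G#2 to C##3 is 6, one semitone wider, so the interval is augmented.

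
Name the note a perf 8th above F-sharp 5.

An octave keeps the letter name F, an octave up from F.
A perfect octave is 12 semitones; 12 semitones up from F#5 gives F#6.

F-sharp 6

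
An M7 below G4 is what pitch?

Seven letter names down from G: A.
A major seventh is 11 semitones; 11 semitones down from G4 gives Ab3.

Ab3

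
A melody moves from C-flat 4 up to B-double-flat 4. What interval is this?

minor seventh

C to B spans seven letter names (C-D-E-F-G-A-B), so the interval is some kind of seventh.
At 10 semitones, Cb4→Bbb4 falls one short of a major seventh: minor.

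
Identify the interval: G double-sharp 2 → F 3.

G to F spans seven letter names (G-A-B-C-D-E-F), so the interval is some kind of seventh.
G##2 to F3 spans 8 semitones — three semitones narrower than the major seventh (11) — giving a doubly diminished seventh.

doubly diminished seventh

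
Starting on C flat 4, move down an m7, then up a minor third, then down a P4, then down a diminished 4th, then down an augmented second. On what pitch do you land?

Cb4 down a minor seventh → Db3 (10 semitones).
A minor third up from Db3 is Fb3.
Down a perfect fourth from Fb3: Cb3 (5 semitones down).
Cb3 down a diminished fourth → G2 (4 semitones).
An augmented second down from G2 is Fb2.

F flat 2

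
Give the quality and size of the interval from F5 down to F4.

perfect octave

Descending from F5 to F4 is the same interval as ascending F4 to F5.
F to F is the same letter name, plus an octave: an octave.
Counting semitones, F4→F5 is 12, which is the perfect octave.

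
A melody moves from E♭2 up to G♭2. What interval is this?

E to G spans three letter names (E-F-G) — that makes it a third of some quality.
A major third would be 4 semitones, but Eb2 to Gb2 is 3 — one semitone narrower, making it a minor third.

m3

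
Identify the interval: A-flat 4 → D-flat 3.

Descending from Ab4 to Db3 is the same interval as ascending Db3 to Ab4.
D to A spans five letter names (D-E-F-G-A), plus an octave — that makes it a twelfth of some quality.
Counting semitones, Db3→Ab4 is 19, which is the perfect twelfth.
(Equivalently, a compound perfect fifth: a perfect fifth plus an octave.)

perfect 12th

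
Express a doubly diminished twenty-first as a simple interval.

doubly diminished 7th

Subtracting seven from the interval number removes an octave: 21 − 14 = 7.
Quality carries through unchanged, so the simple form is a doubly diminished seventh.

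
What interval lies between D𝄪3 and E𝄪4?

major 9th

D to E spans two letter names (D-E), plus an octave, so the interval is some kind of ninth.
The major ninth spans 14 semitones, and D##3 to E##4 is exactly 14 semitones — so this is a major ninth.
(Equivalently, a compound major second: a major second plus an octave.)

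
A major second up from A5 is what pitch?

The second takes the letter from A up to B.
A major second spans 2 semitones, so from A5 the target pitch is B5.

B5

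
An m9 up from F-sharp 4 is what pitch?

G 5

Two letters up from F (plus an octave) reaches G.
A minor ninth is 13 semitones; 13 semitones up from F#4 gives G5.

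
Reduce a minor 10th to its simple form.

minor 3rd

Subtracting seven from the interval number removes an octave: 10 − 7 = 3.
Quality carries through unchanged, so the simple form is a minor third.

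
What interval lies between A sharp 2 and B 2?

minor second

A to B spans two letter names (A-B) — that makes it a second of some quality.
A major second would be 2 semitones, but A#2 to B2 is 1 — one semitone narrower, making it a minor second.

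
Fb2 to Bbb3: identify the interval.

perfect eleventh

F to B spans four letter names (F-G-A-B), plus an octave, so the interval is some kind of eleventh.
Counting semitones, Fb2→Bbb3 is 17, which is the perfect eleventh.
(Equivalently, a compound perfect fourth: a perfect fourth plus an octave.)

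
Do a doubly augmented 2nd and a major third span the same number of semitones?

Yes

Both span 4 semitones: a doubly augmented second and a major third are the same chromatic distance.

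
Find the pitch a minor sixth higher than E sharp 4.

Six letter names up from E: C.
A minor sixth is 8 semitones; 8 semitones up from E#4 gives C#5.

C sharp 5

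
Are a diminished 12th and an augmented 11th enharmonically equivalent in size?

Yes

A diminished twelfth = 18 semitones = an augmented eleventh; enharmonically equal.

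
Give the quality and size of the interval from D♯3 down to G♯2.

Descending from D#3 to G#2 is the same interval as ascending G#2 to D#3.
G to D spans five letter names (G-A-B-C-D), so the interval is some kind of fifth.
G#2 to D#3 is 7 semitones, matching the perfect fifth exactly, so the quality is perfect.

P5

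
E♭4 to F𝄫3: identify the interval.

augmented 7th

Descending from Eb4 to Fbb3 is the same interval as ascending Fbb3 to Eb4.
F to E spans seven letter names (F-G-A-B-C-D-E): a seventh.
A major seventh would be 11 semitones; Fbb3 to Eb4 is 12, one semitone wider, so the interval is augmented.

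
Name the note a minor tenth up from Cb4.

The tenth's letter: C up three letter names plus an octave → E.
A minor tenth spans 15 semitones, so from Cb4 the target pitch is Ebb5.

Ebb5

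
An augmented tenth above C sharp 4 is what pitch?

Counting three letter names plus an octave up from C lands on E.
An augmented tenth is 17 semitones; 17 semitones up from C#4 gives E##5.

E double-sharp 5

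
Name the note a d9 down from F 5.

Counting two letter names plus an octave down from F lands on E.
Moving 12 semitones down from F5 (the size of a diminished ninth) reaches E#4.

E sharp 4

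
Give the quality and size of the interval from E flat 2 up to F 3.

M9

E to F spans two letter names (E-F), plus an octave, so the interval is some kind of ninth.
The major ninth spans 14 semitones, and Eb2 to F3 is exactly 14 semitones — so this is a major ninth.
(Equivalently, a compound major second: a major second plus an octave.)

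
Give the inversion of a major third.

minor sixth

Interval numbers invert to sum to nine: 3 + 6 = 9, so a third inverts to a sixth.
The quality also flips — major becomes minor — giving a minor sixth.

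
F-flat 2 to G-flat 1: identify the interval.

minor 7th

Descending from Fb2 to Gb1 is the same interval as ascending Gb1 to Fb2.
G to F spans seven letter names (G-A-B-C-D-E-F): a seventh.
At 10 semitones, Gb1→Fb2 falls one short of a major seventh: minor.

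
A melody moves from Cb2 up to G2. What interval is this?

augmented 5th

C to G spans five letter names (C-D-E-F-G), so the interval is some kind of fifth.
Cb2 to G2 spans 8 semitones — one semitone wider than the perfect fifth (7) — giving an augmented fifth.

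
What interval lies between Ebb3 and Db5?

M14

E to D spans seven letter names (E-F-G-A-B-C-D), plus an octave — that makes it a fourteenth of some quality.
Ebb3 to Db5 is 23 semitones, matching the major fourteenth exactly, so the quality is major.
(Equivalently, a compound major seventh: a major seventh plus an octave.)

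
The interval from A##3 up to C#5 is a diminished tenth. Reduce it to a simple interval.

diminished 3rd

Subtracting seven from the interval number removes an octave: 10 − 7 = 3.
So a diminished tenth is an octave plus a diminished third. The quality is unchanged.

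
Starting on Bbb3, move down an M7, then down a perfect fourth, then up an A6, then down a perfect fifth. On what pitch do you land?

Down a major seventh from Bbb3: Cbb3 (11 semitones down).
Down a perfect fourth from Cbb3: Gbb2 (5 semitones down).
Up an augmented sixth from Gbb2: Eb3 (10 semitones up).
Eb3 down a perfect fifth → Ab2 (7 semitones).

Ab2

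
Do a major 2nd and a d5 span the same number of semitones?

A major second spans 2 semitones; a diminished fifth spans 6 semitones. They differ by 4.

No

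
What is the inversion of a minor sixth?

major third

Interval numbers invert to sum to nine: 6 + 3 = 9, so a sixth inverts to a third.
Quality inverts too: minor becomes major. That makes the inversion a major third.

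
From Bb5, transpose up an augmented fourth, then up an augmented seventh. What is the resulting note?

D##7

Up an augmented fourth from Bb5: E6 (6 semitones up).
E6 up an augmented seventh → D##7 (12 semitones).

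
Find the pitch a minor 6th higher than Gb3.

The sixth takes the letter from G up to E.
A minor sixth spans 8 semitones, so from Gb3 the target pitch is Ebb4.

Ebb4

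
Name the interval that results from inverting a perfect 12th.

First reduce the compound perfect twelfth to its simple form, a perfect fifth.
Inverted interval numbers add to nine, so a fifth pairs with a fourth (5 + 4 = 9).
And perfect stays perfect under inversion, so we get a perfect fourth.

P4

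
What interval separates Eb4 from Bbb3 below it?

Descending from Eb4 to Bbb3 is the same interval as ascending Bbb3 to Eb4.
B to E spans four letter names (B-C-D-E) — that makes it a fourth of some quality.
A perfect fourth would be 5 semitones; Bbb3 to Eb4 is 6, one semitone wider, so the interval is augmented.

A4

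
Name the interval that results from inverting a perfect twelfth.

P4

First reduce the compound perfect twelfth to its simple form, a perfect fifth.
Interval numbers invert to sum to nine: 5 + 4 = 9, so a fifth inverts to a fourth.
The quality also flips — perfect stays perfect — giving a perfect fourth.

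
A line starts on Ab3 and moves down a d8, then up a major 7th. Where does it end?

A diminished octave down from Ab3 is A2.
A major seventh up from A2 is G#3.

G#3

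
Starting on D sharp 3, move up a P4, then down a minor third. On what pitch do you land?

A perfect fourth up from D#3 is G#3.
G#3 down a minor third → E#3 (3 semitones).

E sharp 3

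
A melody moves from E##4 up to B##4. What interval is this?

E to B spans five letter names (E-F-G-A-B): a fifth.
E##4 to B##4 is 7 semitones, matching the perfect fifth exactly, so the quality is perfect.

P5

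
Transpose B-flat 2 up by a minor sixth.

Six letter names up from B: G.
A minor sixth is 8 semitones; 8 semitones up from Bb2 gives Gb3.

G-flat 3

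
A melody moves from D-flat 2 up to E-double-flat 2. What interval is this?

minor second

D to E spans two letter names (D-E), so the interval is some kind of second.
Db2 to Ebb2 is 1 semitone, a half step short of the major second (2), so this is minor.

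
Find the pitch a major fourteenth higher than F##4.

Seven letters up from F (plus an octave) reaches E.
Moving 23 semitones up from F##4 (the size of a major fourteenth) reaches E##6.

E##6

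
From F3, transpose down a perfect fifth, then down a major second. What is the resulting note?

Down a perfect fifth from F3: Bb2 (7 semitones down).
A major second down from Bb2 is Ab2.

Ab2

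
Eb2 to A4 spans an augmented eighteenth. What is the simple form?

augmented 4th

Take out 2 octaves (14 from the number): 18 − 14 = 4.
That makes an augmented eighteenth a compound augmented fourth — 2 octaves plus an augmented fourth.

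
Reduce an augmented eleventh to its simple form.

Subtracting seven from the interval number removes an octave: 11 − 7 = 4.
That makes an augmented eleventh a compound augmented fourth — an octave plus an augmented fourth.

augmented fourth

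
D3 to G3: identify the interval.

P4

D to G spans four letter names (D-E-F-G): a fourth.
Counting semitones, D3→G3 is 5, which is the perfect fourth.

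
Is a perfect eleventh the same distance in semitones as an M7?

A perfect eleventh is 17 semitones but a major seventh is 11 semitones — different sizes.

No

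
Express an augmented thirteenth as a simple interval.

augmented sixth

Take out an octave (7 from the number): 13 − 7 = 6.
Quality carries through unchanged, so the simple form is an augmented sixth.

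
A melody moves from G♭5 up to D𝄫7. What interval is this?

diminished twelfth

G to D spans five letter names (G-A-B-C-D), plus an octave, so the interval is some kind of twelfth.
A perfect twelfth would be 19 semitones; Gb5 to Dbb7 is 18, one semitone narrower, so the interval is diminished.
(Equivalently, a compound diminished fifth: a diminished fifth plus an octave.)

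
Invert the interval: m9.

First reduce the compound minor ninth to its simple form, a minor second.
Interval numbers invert to sum to nine: 2 + 7 = 9, so a second inverts to a seventh.
And minor becomes major under inversion, so we get a major seventh.

major 7th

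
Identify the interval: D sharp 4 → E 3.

Descending from D#4 to E3 is the same interval as ascending E3 to D#4.
E to D spans seven letter names (E-F-G-A-B-C-D), so the interval is some kind of seventh.
E3 to D#4 is 11 semitones, matching the major seventh exactly, so the quality is major.

major seventh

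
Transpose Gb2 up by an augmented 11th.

Counting four letter names plus an octave up from G lands on C.
Moving 18 semitones up from Gb2 (the size of an augmented eleventh) reaches C4.

C4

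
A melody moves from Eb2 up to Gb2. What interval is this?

E to G spans three letter names (E-F-G), so the interval is some kind of third.
A major third would be 4 semitones, but Eb2 to Gb2 is 3 — one semitone narrower, making it a minor third.

minor 3rd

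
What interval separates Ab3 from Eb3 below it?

Descending from Ab3 to Eb3 is the same interval as ascending Eb3 to Ab3.
E to A spans four letter names (E-F-G-A), so the interval is some kind of fourth.
Counting semitones, Eb3→Ab3 is 5, which is the perfect fourth.

perfect 4th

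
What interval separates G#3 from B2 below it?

major sixth

Descending from G#3 to B2 is the same interval as ascending B2 to G#3.
B to G spans six letter names (B-C-D-E-F-G): a sixth.
The major sixth spans 9 semitones, and B2 to G#3 is exactly 9 semitones — so this is a major sixth.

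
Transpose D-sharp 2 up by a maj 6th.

The sixth takes the letter from D up to B.
Moving 9 semitones up from D#2 (the size of a major sixth) reaches B#2.

B-sharp 2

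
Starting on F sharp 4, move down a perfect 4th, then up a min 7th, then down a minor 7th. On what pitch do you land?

C sharp 4

Down a perfect fourth from F#4: C#4 (5 semitones down).
A minor seventh up from C#4 is B4.
Down a minor seventh from B4: C#4 (10 semitones down).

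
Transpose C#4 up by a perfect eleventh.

Counting four letter names plus an octave up from C lands on F.
Moving 17 semitones up from C#4 (the size of a perfect eleventh) reaches F#5.

F#5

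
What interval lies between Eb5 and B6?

augmented twelfth

E to B spans five letter names (E-F-G-A-B), plus an octave: a twelfth.
The perfect twelfth is 19 semitones; here we have 20, one semitone wider: augmented.
(Equivalently, a compound augmented fifth: an augmented fifth plus an octave.)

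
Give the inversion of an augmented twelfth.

d4

First reduce the compound augmented twelfth to its simple form, an augmented fifth.
Inverted interval numbers add to nine, so a fifth pairs with a fourth (5 + 4 = 9).
And augmented becomes diminished under inversion, so we get a diminished fourth.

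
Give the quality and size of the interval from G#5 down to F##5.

minor 2nd

Descending from G#5 to F##5 is the same interval as ascending F##5 to G#5.
F to G spans two letter names (F-G) — that makes it a second of some quality.
A major second would be 2 semitones, but F##5 to G#5 is 1 — one semitone narrower, making it a minor second.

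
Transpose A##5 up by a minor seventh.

The seventh takes the letter from A up to G.
A minor seventh spans 10 semitones, so from A##5 the target pitch is G##6.

G##6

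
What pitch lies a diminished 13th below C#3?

E##1

The thirteenth's letter: C down six letter names plus an octave → E.
Moving 19 semitones down from C#3 (the size of a diminished thirteenth) reaches E##1.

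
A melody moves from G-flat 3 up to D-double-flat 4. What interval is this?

G to D spans five letter names (G-A-B-C-D) — that makes it a fifth of some quality.
Gb3 to Dbb4 spans 6 semitones — one semitone narrower than the perfect fifth (7) — giving a diminished fifth.

diminished fifth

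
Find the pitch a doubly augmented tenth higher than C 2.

Three letters up from C (plus an octave) reaches E.
Moving 18 semitones up from C2 (the size of a doubly augmented tenth) reaches E##3.

E double-sharp 3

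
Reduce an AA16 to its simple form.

doubly augmented 2nd

Take out 2 octaves (14 from the number): 16 − 14 = 2.
So a doubly augmented sixteenth is 2 octaves plus a doubly augmented second. The quality is unchanged.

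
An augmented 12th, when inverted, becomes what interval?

diminished 4th

First reduce the compound augmented twelfth to its simple form, an augmented fifth.
The rule of nine gives the new number: 9 − 5 = 4, so a fifth becomes a fourth.
Quality inverts too: augmented becomes diminished. That makes the inversion a diminished fourth.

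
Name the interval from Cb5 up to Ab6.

C to A spans six letter names (C-D-E-F-G-A), plus an octave — that makes it a thirteenth of some quality.
Cb5 to Ab6 is 21 semitones, matching the major thirteenth exactly, so the quality is major.
(Equivalently, a compound major sixth: a major sixth plus an octave.)

major thirteenth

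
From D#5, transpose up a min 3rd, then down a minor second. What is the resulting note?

A minor third up from D#5 is F#5.
A minor second down from F#5 is E#5.

E#5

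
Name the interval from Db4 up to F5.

D to F spans three letter names (D-E-F), plus an octave: a tenth.
Counting semitones, Db4→F5 is 16, which is the major tenth.
(Equivalently, a compound major third: a major third plus an octave.)

major 10th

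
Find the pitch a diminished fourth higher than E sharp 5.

A 5

Four letter names up from E: A.
Moving 4 semitones up from E#5 (the size of a diminished fourth) reaches A5.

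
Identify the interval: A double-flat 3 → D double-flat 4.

A to D spans four letter names (A-B-C-D) — that makes it a fourth of some quality.
Counting semitones, Abb3→Dbb4 is 5, which is the perfect fourth.

P4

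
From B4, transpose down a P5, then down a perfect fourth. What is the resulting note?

B3

Down a perfect fifth from B4: E4 (7 semitones down).
E4 down a perfect fourth → B3 (5 semitones).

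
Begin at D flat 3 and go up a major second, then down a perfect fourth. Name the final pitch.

Up a major second from Db3: Eb3 (2 semitones up).
A perfect fourth down from Eb3 is Bb2.

B flat 2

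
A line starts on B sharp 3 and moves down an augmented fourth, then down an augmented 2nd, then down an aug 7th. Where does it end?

F double-flat 2

An augmented fourth down from B#3 is F#3.
F#3 down an augmented second → Eb3 (3 semitones).
Down an augmented seventh from Eb3: Fbb2 (12 semitones down).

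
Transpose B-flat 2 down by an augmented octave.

B-double-flat 1

An octave keeps the letter name B, an octave down from B.
An augmented octave is 13 semitones; 13 semitones down from Bb2 gives Bbb1.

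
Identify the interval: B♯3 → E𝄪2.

d12

Descending from B#3 to E##2 is the same interval as ascending E##2 to B#3.
E to B spans five letter names (E-F-G-A-B), plus an octave, so the interval is some kind of twelfth.
E##2 to B#3 spans 18 semitones — one semitone narrower than the perfect twelfth (19) — giving a diminished twelfth.
(Equivalently, a compound diminished fifth: a diminished fifth plus an octave.)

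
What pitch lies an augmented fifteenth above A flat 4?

A 6

A fifteenth keeps the letter name A, two octaves up from A.
An augmented fifteenth spans 25 semitones, so from Ab4 the target pitch is A6.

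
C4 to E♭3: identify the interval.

major sixth

Descending from C4 to Eb3 is the same interval as ascending Eb3 to C4.
E to C spans six letter names (E-F-G-A-B-C) — that makes it a sixth of some quality.
Counting semitones, Eb3→C4 is 9, which is the major sixth.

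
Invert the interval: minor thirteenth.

First reduce the compound minor thirteenth to its simple form, a minor sixth.
The rule of nine gives the new number: 9 − 6 = 3, so a sixth becomes a third.
The quality also flips — minor becomes major — giving a major third.

major third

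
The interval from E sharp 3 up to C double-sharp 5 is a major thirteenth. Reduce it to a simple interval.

M6

Subtracting seven from the interval number removes an octave: 13 − 7 = 6.
Quality carries through unchanged, so the simple form is a major sixth.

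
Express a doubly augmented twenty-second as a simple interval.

AA8

Each octave removed subtracts seven from the number: 22 − 14 = 8.
Quality carries through unchanged, so the simple form is a doubly augmented octave.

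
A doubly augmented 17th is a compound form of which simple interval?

Each octave removed subtracts seven from the number: 17 − 14 = 3.
So a doubly augmented seventeenth is 2 octaves plus a doubly augmented third. The quality is unchanged.

doubly augmented third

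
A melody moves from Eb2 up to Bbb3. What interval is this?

E to B spans five letter names (E-F-G-A-B), plus an octave, so the interval is some kind of twelfth.
Eb2 to Bbb3 spans 18 semitones — one semitone narrower than the perfect twelfth (19) — giving a diminished twelfth.
(Equivalently, a compound diminished fifth: a diminished fifth plus an octave.)

diminished twelfth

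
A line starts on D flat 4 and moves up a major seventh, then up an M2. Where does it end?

A major seventh up from Db4 is C5.
C5 up a major second → D5 (2 semitones).

D 5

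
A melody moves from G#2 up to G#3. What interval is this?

perfect octave

G to G is the same letter name, plus an octave: an octave.
Counting semitones, G#2→G#3 is 12, which is the perfect octave.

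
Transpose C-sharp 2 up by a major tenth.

Three letters up from C (plus an octave) reaches E.
A major tenth spans 16 semitones, so from C#2 the target pitch is E#3.

E-sharp 3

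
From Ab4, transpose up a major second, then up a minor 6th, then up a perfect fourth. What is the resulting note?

Cb6

Up a major second from Ab4: Bb4 (2 semitones up).
Bb4 up a minor sixth → Gb5 (8 semitones).
Gb5 up a perfect fourth → Cb6 (5 semitones).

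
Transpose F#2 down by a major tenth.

Counting three letter names plus an octave down from F lands on D.
A major tenth is 16 semitones; 16 semitones down from F#2 gives D1.

D1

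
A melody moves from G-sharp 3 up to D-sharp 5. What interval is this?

G to D spans five letter names (G-A-B-C-D), plus an octave, so the interval is some kind of twelfth.
G#3 to D#5 is 19 semitones, matching the perfect twelfth exactly, so the quality is perfect.
(Equivalently, a compound perfect fifth: a perfect fifth plus an octave.)

perfect 12th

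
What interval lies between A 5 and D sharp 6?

A4

A to D spans four letter names (A-B-C-D): a fourth.
A5 to D#6 spans 6 semitones — one semitone wider than the perfect fourth (5) — giving an augmented fourth.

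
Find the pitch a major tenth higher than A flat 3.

C 5

The tenth's letter: A up three letter names plus an octave → C.
A major tenth is 16 semitones; 16 semitones up from Ab3 gives C5.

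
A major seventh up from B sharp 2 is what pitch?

A double-sharp 3

Seven letter names up from B: A.
A major seventh is 11 semitones; 11 semitones up from B#2 gives A##3.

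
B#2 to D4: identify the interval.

B to D spans three letter names (B-C-D), plus an octave, so the interval is some kind of tenth.
The major tenth is 16 semitones; here we have 14, two semitones narrower: diminished.
(Equivalently, a compound diminished third: a diminished third plus an octave.)

d10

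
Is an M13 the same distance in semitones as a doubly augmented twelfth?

Both span 21 semitones: a major thirteenth and a doubly augmented twelfth are the same chromatic distance.

Yes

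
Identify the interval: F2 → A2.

F to A spans three letter names (F-G-A): a third.
F2 to A2 is 4 semitones, matching the major third exactly, so the quality is major.

major third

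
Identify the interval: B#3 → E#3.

P5

Descending from B#3 to E#3 is the same interval as ascending E#3 to B#3.
E to B spans five letter names (E-F-G-A-B): a fifth.
E#3 to B#3 is 7 semitones, matching the perfect fifth exactly, so the quality is perfect.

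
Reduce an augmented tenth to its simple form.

Each octave removed subtracts seven from the number: 10 − 7 = 3.
That makes an augmented tenth a compound augmented third — an octave plus an augmented third.

augmented 3rd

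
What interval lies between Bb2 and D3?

B to D spans three letter names (B-C-D), so the interval is some kind of third.
Counting semitones, Bb2→D3 is 4, which is the major third.

major third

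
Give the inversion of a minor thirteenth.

M3

First reduce the compound minor thirteenth to its simple form, a minor sixth.
Inverted interval numbers add to nine, so a sixth pairs with a third (6 + 3 = 9).
And minor becomes major under inversion, so we get a major third.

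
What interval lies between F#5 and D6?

F to D spans six letter names (F-G-A-B-C-D) — that makes it a sixth of some quality.
F#5 to D6 is 8 semitones, a half step short of the major sixth (9), so this is minor.

minor sixth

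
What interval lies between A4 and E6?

A to E spans five letter names (A-B-C-D-E), plus an octave: a twelfth.
Counting semitones, A4→E6 is 19, which is the perfect twelfth.
(Equivalently, a compound perfect fifth: a perfect fifth plus an octave.)

perfect 12th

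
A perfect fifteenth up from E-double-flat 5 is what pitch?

E-double-flat 7

The letter stays E (same as the start), shifted two octaves up.
A perfect fifteenth spans 24 semitones, so from Ebb5 the target pitch is Ebb7.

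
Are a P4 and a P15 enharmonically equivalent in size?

No

A perfect fourth spans 5 semitones; a perfect fifteenth spans 24 semitones. They differ by 19.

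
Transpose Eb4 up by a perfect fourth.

Counting four letter names up from E lands on A.
A perfect fourth is 5 semitones; 5 semitones up from Eb4 gives Ab4.

Ab4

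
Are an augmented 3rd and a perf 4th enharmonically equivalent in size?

Both span 5 semitones: an augmented third and a perfect fourth are the same chromatic distance.

Yes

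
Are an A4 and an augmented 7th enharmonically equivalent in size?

An augmented fourth spans 6 semitones; an augmented seventh spans 12 semitones. They differ by 6.

No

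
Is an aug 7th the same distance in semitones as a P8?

Yes

An augmented seventh = 12 semitones = a perfect octave; enharmonically equal.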